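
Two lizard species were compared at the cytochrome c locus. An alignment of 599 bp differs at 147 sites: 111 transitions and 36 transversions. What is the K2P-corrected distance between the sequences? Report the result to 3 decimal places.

P = 111/599 ≈ 0.185309 and Q = 36/599 ≈ 0.0601.
Under the Kimura two-parameter model, d = −½ ln(1 − 2P − Q) − ¼ ln(1 − 2Q).
1 − 2P − Q = 0.569282, giving −½ ln(0.569282) = 0.281690.
1 − 2Q = 0.8798, giving −¼ ln(0.8798) = 0.032015.
d = 0.281690 + 0.032015 = 0.313705.

0.314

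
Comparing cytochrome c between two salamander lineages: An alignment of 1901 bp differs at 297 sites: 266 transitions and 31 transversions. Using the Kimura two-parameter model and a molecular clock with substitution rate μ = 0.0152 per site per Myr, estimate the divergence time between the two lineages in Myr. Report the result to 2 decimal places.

P = 266/1901 ≈ 0.139926 and Q = 31/1901 ≈ 0.016307.
Under the Kimura two-parameter model, d = −½ ln(1 − 2P − Q) − ¼ ln(1 − 2Q).
1 − 2P − Q = 0.703841, giving −½ ln(0.703841) = 0.175601.
1 − 2Q = 0.967386, giving −¼ ln(0.967386) = 0.008289.
d = 0.175601 + 0.008289 = 0.183890.
Under a molecular clock d = 2μt, so t = d/(2μ) = 0.183890 / (2 × 0.0152) = 6.05 Myr.

6.05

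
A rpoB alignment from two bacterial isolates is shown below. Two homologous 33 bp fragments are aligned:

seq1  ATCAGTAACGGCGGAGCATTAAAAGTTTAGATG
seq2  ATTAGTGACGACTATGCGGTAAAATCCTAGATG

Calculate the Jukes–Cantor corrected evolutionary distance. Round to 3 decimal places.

0.441

The sequences differ at 11 of 33 sites, so p = 11/33 ≈ 0.333333.
d = −(3/4) ln(1 − 4p/3) = −0.75 ln(1 − 0.444444) = −0.75 ln(0.555556)
  = −0.75 × (-0.587786) = 0.440840 substitutions/site.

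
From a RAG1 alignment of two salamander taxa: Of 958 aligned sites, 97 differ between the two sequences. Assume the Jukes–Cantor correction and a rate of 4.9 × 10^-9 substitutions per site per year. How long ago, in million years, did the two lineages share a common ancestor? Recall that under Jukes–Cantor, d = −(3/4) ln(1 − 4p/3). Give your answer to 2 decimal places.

p = 97/958 ≈ 0.101253.
d = −(3/4) ln(1 − 4p/3) = −0.75 ln(1 − 0.135004) = −0.75 ln(0.864996)
  = −0.75 × (-0.145030) = 0.108773 substitutions/site.
Under a molecular clock d = 2μt, so t = d/(2μ) = 0.108773 / (2 × 4.9 × 10^-9) = 11.10 million years.

11.10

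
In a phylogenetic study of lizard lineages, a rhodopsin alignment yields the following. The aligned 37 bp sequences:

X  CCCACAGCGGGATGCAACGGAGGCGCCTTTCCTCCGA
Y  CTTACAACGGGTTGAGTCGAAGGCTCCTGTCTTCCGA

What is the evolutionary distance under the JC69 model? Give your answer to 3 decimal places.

0.379

The sequences differ at 11 of 37 sites, so p = 11/37 ≈ 0.297297.
d = −(3/4) ln(1 − 4p/3) = −0.75 ln(1 − 0.396396) = −0.75 ln(0.603604)
  = −0.75 × (-0.504837) = 0.378628 substitutions/site.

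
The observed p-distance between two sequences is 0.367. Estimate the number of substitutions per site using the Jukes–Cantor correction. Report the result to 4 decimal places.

0.5040

d = −(3/4) ln(1 − 4p/3) = −0.75 ln(1 − 0.489333) = −0.75 ln(0.510667)
  = −0.75 × (-0.672038) = 0.504029 substitutions/site.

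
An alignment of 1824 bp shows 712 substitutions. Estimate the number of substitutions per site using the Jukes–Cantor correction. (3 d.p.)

p = 712/1824 ≈ 0.390351.
d = −(3/4) ln(1 − 4p/3) = −0.75 ln(1 − 0.520468) = −0.75 ln(0.479532)
  = −0.75 × (-0.734945) = 0.551209 substitutions/site.

0.551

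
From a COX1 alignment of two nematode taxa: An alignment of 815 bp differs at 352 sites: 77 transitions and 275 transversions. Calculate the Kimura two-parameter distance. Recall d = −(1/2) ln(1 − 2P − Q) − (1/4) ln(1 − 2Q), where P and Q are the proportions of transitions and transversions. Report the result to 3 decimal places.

P = 77/815 ≈ 0.094479 and Q = 275/815 ≈ 0.337423.
Under the Kimura two-parameter model, d = −½ ln(1 − 2P − Q) − ¼ ln(1 − 2Q).
1 − 2P − Q = 0.473619, giving −½ ln(0.473619) = 0.373676.
1 − 2Q = 0.325154, giving −¼ ln(0.325154) = 0.280864.
d = 0.373676 + 0.280864 = 0.654540.

0.655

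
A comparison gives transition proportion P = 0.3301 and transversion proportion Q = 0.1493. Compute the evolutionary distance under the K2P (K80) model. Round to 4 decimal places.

0.9177

Under the Kimura two-parameter model, d = −½ ln(1 − 2P − Q) − ¼ ln(1 − 2Q).
1 − 2P − Q = 0.1905, giving −½ ln(0.1905) = 0.829052.
1 − 2Q = 0.7014, giving −¼ ln(0.7014) = 0.088669.
d = 0.829052 + 0.088669 = 0.917721.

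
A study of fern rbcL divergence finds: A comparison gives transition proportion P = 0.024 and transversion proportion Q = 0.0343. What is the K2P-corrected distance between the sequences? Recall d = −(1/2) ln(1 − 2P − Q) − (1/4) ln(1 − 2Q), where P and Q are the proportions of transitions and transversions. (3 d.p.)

0.061

Under the Kimura two-parameter model, d = −½ ln(1 − 2P − Q) − ¼ ln(1 − 2Q).
1 − 2P − Q = 0.9177, giving −½ ln(0.9177) = 0.042942.
1 − 2Q = 0.9314, giving −¼ ln(0.9314) = 0.017767.
d = 0.042942 + 0.017767 = 0.060709.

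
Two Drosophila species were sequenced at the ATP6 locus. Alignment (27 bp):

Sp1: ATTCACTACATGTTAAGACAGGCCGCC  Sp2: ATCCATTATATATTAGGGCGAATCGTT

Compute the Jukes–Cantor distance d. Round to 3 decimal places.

0.673

The sequences differ at 12 of 27 sites, so p = 12/27 ≈ 0.444444.
d = −(3/4) ln(1 − 4p/3) = −0.75 ln(1 − 0.592592) = −0.75 ln(0.407408)
  = −0.75 × (-0.897940) = 0.673455 substitutions/site.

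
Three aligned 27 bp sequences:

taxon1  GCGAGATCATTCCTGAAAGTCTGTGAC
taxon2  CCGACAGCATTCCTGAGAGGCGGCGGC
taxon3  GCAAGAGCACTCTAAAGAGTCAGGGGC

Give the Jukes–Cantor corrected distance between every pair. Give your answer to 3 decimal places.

d(taxon1,taxon2) = 0.377, d(taxon1,taxon3) = 0.511, d(taxon2,taxon3) = 0.511

taxon1–taxon2: 8/27 sites differ → p ≈ 0.296296, d = −0.75 ln(1 − 0.395061) = 0.376971 ≈ 0.377.
taxon1–taxon3: 10/27 sites differ → p ≈ 0.37037, d = −0.75 ln(1 − 0.493827) = 0.510658 ≈ 0.511.
taxon2–taxon3: 10/27 sites differ → p ≈ 0.37037, d = −0.75 ln(1 − 0.493827) = 0.510658 ≈ 0.511.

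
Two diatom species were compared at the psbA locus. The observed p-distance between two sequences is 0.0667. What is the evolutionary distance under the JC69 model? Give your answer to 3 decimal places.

d = −(3/4) ln(1 − 4p/3) = −0.75 ln(1 − 0.088933) = −0.75 ln(0.911067)
  = −0.75 × (-0.093139) = 0.069854 substitutions/site.

0.070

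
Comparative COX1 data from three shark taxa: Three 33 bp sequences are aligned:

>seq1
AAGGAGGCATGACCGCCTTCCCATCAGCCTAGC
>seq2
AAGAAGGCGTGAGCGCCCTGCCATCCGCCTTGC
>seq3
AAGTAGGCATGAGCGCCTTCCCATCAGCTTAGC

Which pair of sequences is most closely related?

seq1–seq2: 7/33 differ, p = 0.212, d = 0.249.
seq1–seq3: 3/33 differ, p = 0.091, d = 0.097.
seq2–seq3: 7/33 differ, p = 0.212, d = 0.249.
The smallest distance is between seq1 and seq3.

seq1 and seq3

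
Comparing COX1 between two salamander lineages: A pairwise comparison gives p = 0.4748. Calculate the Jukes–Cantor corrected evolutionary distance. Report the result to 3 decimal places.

0.752

d = −(3/4) ln(1 − 4p/3) = −0.75 ln(1 − 0.633067) = −0.75 ln(0.366933)
  = −0.75 × (-1.002576) = 0.751932 substitutions/site.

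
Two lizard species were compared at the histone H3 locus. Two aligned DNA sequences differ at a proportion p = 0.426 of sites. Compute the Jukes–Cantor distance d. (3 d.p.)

d = −(3/4) ln(1 − 4p/3) = −0.75 ln(1 − 0.568) = −0.75 ln(0.432)
  = −0.75 × (-0.839330) = 0.629498 substitutions/site.

0.629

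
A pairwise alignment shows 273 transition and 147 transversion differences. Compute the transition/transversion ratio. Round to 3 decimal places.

R = 273/147 = 1.857142… ≈ 1.857 (to 3 d.p.).

1.857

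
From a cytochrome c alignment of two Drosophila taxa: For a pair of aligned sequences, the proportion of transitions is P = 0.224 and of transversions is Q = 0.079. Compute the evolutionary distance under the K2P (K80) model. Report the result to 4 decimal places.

0.4173

Under the Kimura two-parameter model, d = −½ ln(1 − 2P − Q) − ¼ ln(1 − 2Q).
1 − 2P − Q = 0.473, giving −½ ln(0.473) = 0.374330.
1 − 2Q = 0.842, giving −¼ ln(0.842) = 0.042994.
d = 0.374330 + 0.042994 = 0.417324.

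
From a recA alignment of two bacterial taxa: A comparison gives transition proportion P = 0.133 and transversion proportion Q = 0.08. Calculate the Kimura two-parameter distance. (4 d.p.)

Under the Kimura two-parameter model, d = −½ ln(1 − 2P − Q) − ¼ ln(1 − 2Q).
1 − 2P − Q = 0.654, giving −½ ln(0.654) = 0.212324.
1 − 2Q = 0.84, giving −¼ ln(0.84) = 0.043588.
d = 0.212324 + 0.043588 = 0.255912.

0.2559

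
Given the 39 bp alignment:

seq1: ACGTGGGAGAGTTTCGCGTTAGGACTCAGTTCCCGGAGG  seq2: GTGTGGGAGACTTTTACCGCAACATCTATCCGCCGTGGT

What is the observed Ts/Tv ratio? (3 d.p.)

1.500

Transitions are A↔G and C↔T; transversions are all other mismatches.
Transitions: 12. Transversions: 8.
R = 12/8 = 1.500.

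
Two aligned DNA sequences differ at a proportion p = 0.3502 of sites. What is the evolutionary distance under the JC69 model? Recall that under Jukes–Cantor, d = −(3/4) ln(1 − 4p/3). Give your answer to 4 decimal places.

0.4718

d = −(3/4) ln(1 − 4p/3) = −0.75 ln(1 − 0.466933) = −0.75 ln(0.533067)
  = −0.75 × (-0.629108) = 0.471831 substitutions/site.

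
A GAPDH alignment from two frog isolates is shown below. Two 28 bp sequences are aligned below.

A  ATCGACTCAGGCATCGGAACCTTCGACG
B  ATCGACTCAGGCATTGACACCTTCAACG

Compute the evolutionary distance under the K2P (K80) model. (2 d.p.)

0.16

Of 28 sites, 3 differences are transitions and 1 are transversions, so P = 3/28 ≈ 0.107143 and Q = 1/28 ≈ 0.035714.
Under the Kimura two-parameter model, d = −½ ln(1 − 2P − Q) − ¼ ln(1 − 2Q).
1 − 2P − Q = 0.75, giving −½ ln(0.75) = 0.143841.
1 − 2Q = 0.928572, giving −¼ ln(0.928572) = 0.018527.
d = 0.143841 + 0.018527 = 0.162368.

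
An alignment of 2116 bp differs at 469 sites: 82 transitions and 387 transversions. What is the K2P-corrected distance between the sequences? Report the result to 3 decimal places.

0.265

P = 82/2116 ≈ 0.038752 and Q = 387/2116 ≈ 0.182892.
Under the Kimura two-parameter model, d = −½ ln(1 − 2P − Q) − ¼ ln(1 − 2Q).
1 − 2P − Q = 0.739604, giving −½ ln(0.739604) = 0.150820.
1 − 2Q = 0.634216, giving −¼ ln(0.634216) = 0.113841.
d = 0.150820 + 0.113841 = 0.264661.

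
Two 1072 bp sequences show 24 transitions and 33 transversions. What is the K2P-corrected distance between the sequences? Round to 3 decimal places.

0.055

P = 24/1072 ≈ 0.022388 and Q = 33/1072 ≈ 0.030784.
Under the Kimura two-parameter model, d = −½ ln(1 − 2P − Q) − ¼ ln(1 − 2Q).
1 − 2P − Q = 0.92444, giving −½ ln(0.92444) = 0.039284.
1 − 2Q = 0.938432, giving −¼ ln(0.938432) = 0.015886.
d = 0.039284 + 0.015886 = 0.055170.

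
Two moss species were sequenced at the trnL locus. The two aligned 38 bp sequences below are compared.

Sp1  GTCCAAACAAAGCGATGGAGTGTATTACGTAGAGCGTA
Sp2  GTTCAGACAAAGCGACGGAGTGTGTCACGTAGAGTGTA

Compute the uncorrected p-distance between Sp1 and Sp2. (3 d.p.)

0.158

The sequences differ at 6 of 38 positions (sites 3, 6, 16, 24, 26, 35).
p = 6/38 = 0.157894… ≈ 0.158 (to 3 d.p.).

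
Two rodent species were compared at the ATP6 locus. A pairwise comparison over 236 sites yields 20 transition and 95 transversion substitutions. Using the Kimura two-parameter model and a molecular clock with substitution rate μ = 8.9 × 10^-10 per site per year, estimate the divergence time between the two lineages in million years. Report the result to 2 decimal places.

468.06

P = 20/236 ≈ 0.084746 and Q = 95/236 ≈ 0.402542.
Under the Kimura two-parameter model, d = −½ ln(1 − 2P − Q) − ¼ ln(1 − 2Q).
1 − 2P − Q = 0.427966, giving −½ ln(0.427966) = 0.424356.
1 − 2Q = 0.194916, giving −¼ ln(0.194916) = 0.408797.
d = 0.424356 + 0.408797 = 0.833153.
Under a molecular clock d = 2μt, so t = d/(2μ) = 0.833153 / (2 × 8.9 × 10^-10) = 468.06 million years.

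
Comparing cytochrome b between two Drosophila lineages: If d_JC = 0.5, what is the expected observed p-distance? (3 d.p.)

0.365

p = (3/4)(1 − e^(−4d/3)) = 0.75 × (1 − e^(-0.666667)) = 0.75 × (1 − 0.513417) = 0.364937.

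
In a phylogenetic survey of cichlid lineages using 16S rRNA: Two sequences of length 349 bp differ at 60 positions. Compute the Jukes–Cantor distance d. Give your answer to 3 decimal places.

0.195

p = 60/349 ≈ 0.17192.
d = −(3/4) ln(1 − 4p/3) = −0.75 ln(1 − 0.229227) = −0.75 ln(0.770773)
  = −0.75 × (-0.260361) = 0.195271 substitutions/site.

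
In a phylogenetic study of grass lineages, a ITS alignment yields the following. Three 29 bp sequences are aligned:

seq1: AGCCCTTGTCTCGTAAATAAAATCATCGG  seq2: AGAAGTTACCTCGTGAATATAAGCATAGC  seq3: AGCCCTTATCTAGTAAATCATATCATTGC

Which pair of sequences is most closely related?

seq1–seq2: 10/29 differ, p = 0.345, d = 0.462.
seq1–seq3: 6/29 differ, p = 0.207, d = 0.242.
seq2–seq3: 11/29 differ, p = 0.379, d = 0.529.
The smallest distance is between seq1 and seq3.

seq1 and seq3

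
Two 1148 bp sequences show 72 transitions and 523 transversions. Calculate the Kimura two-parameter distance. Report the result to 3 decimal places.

1.040

P = 72/1148 ≈ 0.062718 and Q = 523/1148 ≈ 0.455575.
Under the Kimura two-parameter model, d = −½ ln(1 − 2P − Q) − ¼ ln(1 − 2Q).
1 − 2P − Q = 0.418989, giving −½ ln(0.418989) = 0.434955.
1 − 2Q = 0.08885, giving −¼ ln(0.08885) = 0.605201.
d = 0.434955 + 0.605201 = 1.040156.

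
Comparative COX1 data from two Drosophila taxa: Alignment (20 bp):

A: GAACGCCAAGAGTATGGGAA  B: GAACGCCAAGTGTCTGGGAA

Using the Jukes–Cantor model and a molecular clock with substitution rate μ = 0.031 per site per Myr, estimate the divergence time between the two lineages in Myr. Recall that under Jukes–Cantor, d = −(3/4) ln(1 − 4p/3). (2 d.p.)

The sequences differ at 2 of 20 sites (11, 14), so p = 2/20 = 0.1.
d = −(3/4) ln(1 − 4p/3) = −0.75 ln(1 − 0.133333) = −0.75 ln(0.866667)
  = −0.75 × (-0.143100) = 0.107325 substitutions/site.
Under a molecular clock d = 2μt, so t = d/(2μ) = 0.107325 / (2 × 0.031) = 1.73 Myr.

1.73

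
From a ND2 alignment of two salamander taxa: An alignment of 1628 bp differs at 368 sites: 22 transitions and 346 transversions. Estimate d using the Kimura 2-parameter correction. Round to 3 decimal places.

0.275

P = 22/1628 ≈ 0.013514 and Q = 346/1628 ≈ 0.212531.
Under the Kimura two-parameter model, d = −½ ln(1 − 2P − Q) − ¼ ln(1 − 2Q).
1 − 2P − Q = 0.760441, giving −½ ln(0.760441) = 0.136928.
1 − 2Q = 0.574938, giving −¼ ln(0.574938) = 0.138373.
d = 0.136928 + 0.138373 = 0.275301.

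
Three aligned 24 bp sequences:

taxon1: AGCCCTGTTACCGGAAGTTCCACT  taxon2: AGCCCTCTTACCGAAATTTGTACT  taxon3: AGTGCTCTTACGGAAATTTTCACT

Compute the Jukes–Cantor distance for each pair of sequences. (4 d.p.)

taxon1–taxon2: 5/24 sites differ → p ≈ 0.208333, d = −0.75 ln(1 − 0.277777) = 0.244066 ≈ 0.2441.
taxon1–taxon3: 7/24 sites differ → p ≈ 0.291667, d = −0.75 ln(1 − 0.388889) = 0.369358 ≈ 0.3694.
taxon2–taxon3: 5/24 sites differ → p ≈ 0.208333, d = −0.75 ln(1 − 0.277777) = 0.244066 ≈ 0.2441.

d(taxon1,taxon2) = 0.2441, d(taxon1,taxon3) = 0.3694, d(taxon2,taxon3) = 0.2441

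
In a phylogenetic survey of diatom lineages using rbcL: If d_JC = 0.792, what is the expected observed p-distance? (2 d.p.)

p = (3/4)(1 − e^(−4d/3)) = 0.75 × (1 − e^(-1.056)) = 0.75 × (1 − 0.347844) = 0.489117.

0.49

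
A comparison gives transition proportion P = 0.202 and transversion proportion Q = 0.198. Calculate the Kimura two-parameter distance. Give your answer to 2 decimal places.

0.59

Under the Kimura two-parameter model, d = −½ ln(1 − 2P − Q) − ¼ ln(1 − 2Q).
1 − 2P − Q = 0.398, giving −½ ln(0.398) = 0.460652.
1 − 2Q = 0.604, giving −¼ ln(0.604) = 0.126045.
d = 0.460652 + 0.126045 = 0.586697.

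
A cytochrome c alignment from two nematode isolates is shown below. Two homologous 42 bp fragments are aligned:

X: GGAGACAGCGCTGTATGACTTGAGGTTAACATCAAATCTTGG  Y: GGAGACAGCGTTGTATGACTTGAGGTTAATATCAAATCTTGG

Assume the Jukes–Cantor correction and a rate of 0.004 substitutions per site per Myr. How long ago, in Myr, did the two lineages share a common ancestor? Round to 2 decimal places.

The sequences differ at 2 of 42 sites (11, 30), so p = 2/42 ≈ 0.047619.
d = −(3/4) ln(1 − 4p/3) = −0.75 ln(1 − 0.063492) = −0.75 ln(0.936508)
  = −0.75 × (-0.065597) = 0.049198 substitutions/site.
Under a molecular clock d = 2μt, so t = d/(2μ) = 0.049198 / (2 × 0.004) = 6.15 Myr.

6.15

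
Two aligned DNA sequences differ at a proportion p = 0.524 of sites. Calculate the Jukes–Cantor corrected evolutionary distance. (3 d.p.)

d = −(3/4) ln(1 − 4p/3) = −0.75 ln(1 − 0.698667) = −0.75 ln(0.301333)
  = −0.75 × (-1.199539) = 0.899654 substitutions/site.

0.900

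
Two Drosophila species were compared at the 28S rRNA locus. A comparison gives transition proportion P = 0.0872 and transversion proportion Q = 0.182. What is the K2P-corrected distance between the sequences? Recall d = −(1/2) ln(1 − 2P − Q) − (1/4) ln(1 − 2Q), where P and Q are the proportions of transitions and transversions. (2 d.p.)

0.33

Under the Kimura two-parameter model, d = −½ ln(1 − 2P − Q) − ¼ ln(1 − 2Q).
1 − 2P − Q = 0.6436, giving −½ ln(0.6436) = 0.220339.
1 − 2Q = 0.636, giving −¼ ln(0.636) = 0.113139.
d = 0.220339 + 0.113139 = 0.333478.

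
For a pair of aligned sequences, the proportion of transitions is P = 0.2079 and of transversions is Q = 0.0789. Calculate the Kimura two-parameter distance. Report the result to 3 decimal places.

0.384

Under the Kimura two-parameter model, d = −½ ln(1 − 2P − Q) − ¼ ln(1 − 2Q).
1 − 2P − Q = 0.5053, giving −½ ln(0.5053) = 0.341301.
1 − 2Q = 0.8422, giving −¼ ln(0.8422) = 0.042934.
d = 0.341301 + 0.042934 = 0.384235.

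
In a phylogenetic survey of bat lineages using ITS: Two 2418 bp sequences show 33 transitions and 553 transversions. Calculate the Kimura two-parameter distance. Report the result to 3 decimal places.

P = 33/2418 ≈ 0.013648 and Q = 553/2418 ≈ 0.228701.
Under the Kimura two-parameter model, d = −½ ln(1 − 2P − Q) − ¼ ln(1 − 2Q).
1 − 2P − Q = 0.744003, giving −½ ln(0.744003) = 0.147855.
1 − 2Q = 0.542598, giving −¼ ln(0.542598) = 0.152847.
d = 0.147855 + 0.152847 = 0.300702.

0.301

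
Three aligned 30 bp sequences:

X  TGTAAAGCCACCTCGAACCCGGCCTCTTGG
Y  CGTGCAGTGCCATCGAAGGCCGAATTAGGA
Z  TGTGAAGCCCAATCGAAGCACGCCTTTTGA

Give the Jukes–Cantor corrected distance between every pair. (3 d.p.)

d(X,Y) = 0.931, d(X,Z) = 0.383, d(Y,Z) = 0.503

X–Y: 16/30 sites differ → p ≈ 0.533333, d = −0.75 ln(1 − 0.711111) = 0.931285 ≈ 0.931.
X–Z: 9/30 sites differ → p = 0.3, d = −0.75 ln(1 − 0.4) = 0.383119 ≈ 0.383.
Y–Z: 11/30 sites differ → p ≈ 0.366667, d = −0.75 ln(1 − 0.488889) = 0.503376 ≈ 0.503.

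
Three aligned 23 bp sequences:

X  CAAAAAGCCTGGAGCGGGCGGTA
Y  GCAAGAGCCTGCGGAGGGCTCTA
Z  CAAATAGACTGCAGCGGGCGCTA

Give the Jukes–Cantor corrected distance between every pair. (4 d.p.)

d(X,Y) = 0.4674, d(X,Z) = 0.1979, d(Y,Z) = 0.3904

X–Y: 8/23 sites differ → p ≈ 0.347826, d = −0.75 ln(1 − 0.463768) = 0.467391 ≈ 0.4674.
X–Z: 4/23 sites differ → p ≈ 0.173913, d = −0.75 ln(1 − 0.231884) = 0.197861 ≈ 0.1979.
Y–Z: 7/23 sites differ → p ≈ 0.304348, d = −0.75 ln(1 − 0.405797) = 0.390401 ≈ 0.3904.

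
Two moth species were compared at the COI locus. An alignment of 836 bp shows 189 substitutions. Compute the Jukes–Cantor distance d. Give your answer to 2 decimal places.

0.27

p = 189/836 ≈ 0.226077.
d = −(3/4) ln(1 − 4p/3) = −0.75 ln(1 − 0.301436) = −0.75 ln(0.698564)
  = −0.75 × (-0.358728) = 0.269046 substitutions/site.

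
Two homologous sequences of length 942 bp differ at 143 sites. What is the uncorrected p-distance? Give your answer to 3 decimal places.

p = 143/942 = 0.151804… ≈ 0.152 (to 3 d.p.).

0.152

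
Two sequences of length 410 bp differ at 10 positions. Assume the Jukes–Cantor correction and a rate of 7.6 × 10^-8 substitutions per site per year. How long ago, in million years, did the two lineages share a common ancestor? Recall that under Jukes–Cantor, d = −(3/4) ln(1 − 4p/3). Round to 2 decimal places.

0.16

p = 10/410 ≈ 0.02439.
d = −(3/4) ln(1 − 4p/3) = −0.75 ln(1 − 0.03252) = −0.75 ln(0.96748)
  = −0.75 × (-0.033061) = 0.024796 substitutions/site.
Under a molecular clock d = 2μt, so t = d/(2μ) = 0.024796 / (2 × 7.6 × 10^-8) = 0.16 million years.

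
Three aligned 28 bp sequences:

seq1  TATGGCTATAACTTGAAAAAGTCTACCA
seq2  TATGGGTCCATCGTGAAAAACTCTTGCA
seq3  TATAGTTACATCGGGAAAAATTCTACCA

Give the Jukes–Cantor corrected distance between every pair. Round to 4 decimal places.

seq1–seq2: 8/28 sites differ → p ≈ 0.285714, d = −0.75 ln(1 − 0.380952) = 0.359679 ≈ 0.3597.
seq1–seq3: 7/28 sites differ → p = 0.25, d = −0.75 ln(1 − 0.333333) = 0.304098 ≈ 0.3041.
seq2–seq3: 7/28 sites differ → p = 0.25, d = −0.75 ln(1 − 0.333333) = 0.304098 ≈ 0.3041.

d(seq1,seq2) = 0.3597, d(seq1,seq3) = 0.3041, d(seq2,seq3) = 0.3041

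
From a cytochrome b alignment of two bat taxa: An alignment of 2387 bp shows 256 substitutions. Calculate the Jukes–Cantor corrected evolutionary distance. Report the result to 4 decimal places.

0.1157

p = 256/2387 ≈ 0.107248.
d = −(3/4) ln(1 − 4p/3) = −0.75 ln(1 − 0.142997) = −0.75 ln(0.857003)
  = −0.75 × (-0.154314) = 0.115736 substitutions/site.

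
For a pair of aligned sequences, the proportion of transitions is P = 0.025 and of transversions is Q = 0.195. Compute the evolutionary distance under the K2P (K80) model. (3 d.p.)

0.264

Under the Kimura two-parameter model, d = −½ ln(1 − 2P − Q) − ¼ ln(1 − 2Q).
1 − 2P − Q = 0.755, giving −½ ln(0.755) = 0.140519.
1 − 2Q = 0.61, giving −¼ ln(0.61) = 0.123574.
d = 0.140519 + 0.123574 = 0.264093.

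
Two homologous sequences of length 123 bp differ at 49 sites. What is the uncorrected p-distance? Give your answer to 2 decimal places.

p = 49/123 = 0.398373… ≈ 0.40 (to 2 d.p.).

0.40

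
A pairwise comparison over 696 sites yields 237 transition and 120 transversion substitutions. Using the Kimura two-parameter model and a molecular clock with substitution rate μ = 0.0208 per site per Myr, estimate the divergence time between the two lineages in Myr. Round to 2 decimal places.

P = 237/696 ≈ 0.340517 and Q = 120/696 ≈ 0.172414.
Under the Kimura two-parameter model, d = −½ ln(1 − 2P − Q) − ¼ ln(1 − 2Q).
1 − 2P − Q = 0.146552, giving −½ ln(0.146552) = 0.960187.
1 − 2Q = 0.655172, giving −¼ ln(0.655172) = 0.105714.
d = 0.960187 + 0.105714 = 1.065901.
Under a molecular clock d = 2μt, so t = d/(2μ) = 1.065901 / (2 × 0.0208) = 25.62 Myr.

25.62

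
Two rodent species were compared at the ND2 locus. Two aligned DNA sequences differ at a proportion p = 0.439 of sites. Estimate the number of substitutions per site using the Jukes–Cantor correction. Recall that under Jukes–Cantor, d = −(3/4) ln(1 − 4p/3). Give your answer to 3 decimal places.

d = −(3/4) ln(1 − 4p/3) = −0.75 ln(1 − 0.585333) = −0.75 ln(0.414667)
  = −0.75 × (-0.880279) = 0.660209 substitutions/site.

0.660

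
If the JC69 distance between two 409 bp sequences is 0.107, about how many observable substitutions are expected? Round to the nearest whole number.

Invert JC69: p = (3/4)(1 − e^(−4d/3)) = 0.75 × (1 − e^(-0.142667)) = 0.75 × (1 − 0.867043) = 0.099718.
Expected differing sites = pL ≈ 0.099718 × 409 = 40.784662 ≈ 41.

41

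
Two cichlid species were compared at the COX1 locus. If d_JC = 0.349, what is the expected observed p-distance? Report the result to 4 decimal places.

0.2791

p = (3/4)(1 − e^(−4d/3)) = 0.75 × (1 − e^(-0.465333)) = 0.75 × (1 − 0.627926) = 0.279056.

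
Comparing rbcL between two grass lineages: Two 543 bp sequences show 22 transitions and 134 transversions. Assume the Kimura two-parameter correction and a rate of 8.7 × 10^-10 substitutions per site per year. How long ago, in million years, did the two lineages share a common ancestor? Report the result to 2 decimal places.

P = 22/543 ≈ 0.040516 and Q = 134/543 ≈ 0.246777.
Under the Kimura two-parameter model, d = −½ ln(1 − 2P − Q) − ¼ ln(1 − 2Q).
1 − 2P − Q = 0.672191, giving −½ ln(0.672191) = 0.198606.
1 − 2Q = 0.506446, giving −¼ ln(0.506446) = 0.170084.
d = 0.198606 + 0.170084 = 0.368690.
Under a molecular clock d = 2μt, so t = d/(2μ) = 0.368690 / (2 × 8.7 × 10^-10) = 211.89 million years.

211.89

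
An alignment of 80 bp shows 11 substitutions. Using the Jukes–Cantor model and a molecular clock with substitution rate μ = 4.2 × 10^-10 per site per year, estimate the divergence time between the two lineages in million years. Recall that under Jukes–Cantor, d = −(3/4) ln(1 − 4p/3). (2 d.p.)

180.83

p = 11/80 = 0.1375.
d = −(3/4) ln(1 − 4p/3) = −0.75 ln(1 − 0.183333) = −0.75 ln(0.816667)
  = −0.75 × (-0.202524) = 0.151893 substitutions/site.
Under a molecular clock d = 2μt, so t = d/(2μ) = 0.151893 / (2 × 4.2 × 10^-10) = 180.83 million years.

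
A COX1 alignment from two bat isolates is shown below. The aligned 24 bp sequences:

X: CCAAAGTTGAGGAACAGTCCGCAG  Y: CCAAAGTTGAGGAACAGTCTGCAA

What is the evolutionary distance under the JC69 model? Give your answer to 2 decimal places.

The sequences differ at 2 of 24 sites (20, 24), so p = 2/24 ≈ 0.083333.
d = −(3/4) ln(1 − 4p/3) = −0.75 ln(1 − 0.111111) = −0.75 ln(0.888889)
  = −0.75 × (-0.117783) = 0.088337 substitutions/site.

0.09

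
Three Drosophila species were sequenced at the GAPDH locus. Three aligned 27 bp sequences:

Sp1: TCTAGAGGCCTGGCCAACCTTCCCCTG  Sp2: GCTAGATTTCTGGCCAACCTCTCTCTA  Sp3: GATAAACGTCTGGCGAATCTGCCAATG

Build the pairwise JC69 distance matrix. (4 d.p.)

Sp1–Sp2: 8/27 sites differ → p ≈ 0.296296, d = −0.75 ln(1 − 0.395061) = 0.376971 ≈ 0.3770.
Sp1–Sp3: 10/27 sites differ → p ≈ 0.37037, d = −0.75 ln(1 − 0.493827) = 0.510658 ≈ 0.5107.
Sp2–Sp3: 11/27 sites differ → p ≈ 0.407407, d = −0.75 ln(1 − 0.543209) = 0.587647 ≈ 0.5876.

d(Sp1,Sp2) = 0.3770, d(Sp1,Sp3) = 0.5107, d(Sp2,Sp3) = 0.5876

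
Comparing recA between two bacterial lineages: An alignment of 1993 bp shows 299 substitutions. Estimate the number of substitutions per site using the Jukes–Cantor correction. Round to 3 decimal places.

0.167

p = 299/1993 ≈ 0.150025.
d = −(3/4) ln(1 − 4p/3) = −0.75 ln(1 − 0.200033) = −0.75 ln(0.799967)
  = −0.75 × (-0.223185) = 0.167389 substitutions/site.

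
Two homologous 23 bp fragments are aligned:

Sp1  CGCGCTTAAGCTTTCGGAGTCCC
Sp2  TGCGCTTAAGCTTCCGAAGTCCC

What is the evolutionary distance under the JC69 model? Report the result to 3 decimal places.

The sequences differ at 3 of 23 sites (1, 14, 17), so p = 3/23 ≈ 0.130435.
d = −(3/4) ln(1 − 4p/3) = −0.75 ln(1 − 0.173913) = −0.75 ln(0.826087)
  = −0.75 × (-0.191055) = 0.143291 substitutions/site.

0.143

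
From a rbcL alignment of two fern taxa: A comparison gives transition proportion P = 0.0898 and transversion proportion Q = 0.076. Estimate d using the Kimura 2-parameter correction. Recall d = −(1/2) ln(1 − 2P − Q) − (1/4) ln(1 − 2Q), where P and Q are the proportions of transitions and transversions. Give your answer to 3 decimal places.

0.189

Under the Kimura two-parameter model, d = −½ ln(1 − 2P − Q) − ¼ ln(1 − 2Q).
1 − 2P − Q = 0.7444, giving −½ ln(0.7444) = 0.147588.
1 − 2Q = 0.848, giving −¼ ln(0.848) = 0.041219.
d = 0.147588 + 0.041219 = 0.188807.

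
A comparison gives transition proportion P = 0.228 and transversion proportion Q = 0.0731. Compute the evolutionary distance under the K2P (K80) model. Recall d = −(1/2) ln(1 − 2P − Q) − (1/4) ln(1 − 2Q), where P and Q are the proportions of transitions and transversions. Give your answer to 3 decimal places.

0.416

Under the Kimura two-parameter model, d = −½ ln(1 − 2P − Q) − ¼ ln(1 − 2Q).
1 − 2P − Q = 0.4709, giving −½ ln(0.4709) = 0.376555.
1 − 2Q = 0.8538, giving −¼ ln(0.8538) = 0.039515.
d = 0.376555 + 0.039515 = 0.416070.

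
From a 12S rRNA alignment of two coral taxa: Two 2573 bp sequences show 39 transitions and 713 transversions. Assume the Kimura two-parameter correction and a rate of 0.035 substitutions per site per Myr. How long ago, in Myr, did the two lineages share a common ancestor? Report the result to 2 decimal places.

P = 39/2573 ≈ 0.015157 and Q = 713/2573 ≈ 0.277108.
Under the Kimura two-parameter model, d = −½ ln(1 − 2P − Q) − ¼ ln(1 − 2Q).
1 − 2P − Q = 0.692578, giving −½ ln(0.692578) = 0.183667.
1 − 2Q = 0.445784, giving −¼ ln(0.445784) = 0.201980.
d = 0.183667 + 0.201980 = 0.385647.
Under a molecular clock d = 2μt, so t = d/(2μ) = 0.385647 / (2 × 0.035) = 5.51 Myr.

5.51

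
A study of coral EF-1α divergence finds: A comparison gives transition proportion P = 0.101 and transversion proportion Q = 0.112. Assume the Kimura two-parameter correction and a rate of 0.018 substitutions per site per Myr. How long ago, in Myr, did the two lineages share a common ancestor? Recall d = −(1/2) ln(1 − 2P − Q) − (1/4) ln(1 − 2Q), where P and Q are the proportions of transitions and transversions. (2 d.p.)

7.00

Under the Kimura two-parameter model, d = −½ ln(1 − 2P − Q) − ¼ ln(1 − 2Q).
1 − 2P − Q = 0.686, giving −½ ln(0.686) = 0.188439.
1 − 2Q = 0.776, giving −¼ ln(0.776) = 0.063401.
d = 0.188439 + 0.063401 = 0.251840.
Under a molecular clock d = 2μt, so t = d/(2μ) = 0.251840 / (2 × 0.018) = 7.00 Myr.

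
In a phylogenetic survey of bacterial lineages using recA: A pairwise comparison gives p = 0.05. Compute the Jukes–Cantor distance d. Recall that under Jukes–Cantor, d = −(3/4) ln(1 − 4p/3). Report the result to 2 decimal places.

d = −(3/4) ln(1 − 4p/3) = −0.75 ln(1 − 0.066667) = −0.75 ln(0.933333)
  = −0.75 × (-0.068993) = 0.051745 substitutions/site.

0.05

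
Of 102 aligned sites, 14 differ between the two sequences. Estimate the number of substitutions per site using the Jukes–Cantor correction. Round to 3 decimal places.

p = 14/102 ≈ 0.137255.
d = −(3/4) ln(1 − 4p/3) = −0.75 ln(1 − 0.183007) = −0.75 ln(0.816993)
  = −0.75 × (-0.202125) = 0.151594 substitutions/site.

0.152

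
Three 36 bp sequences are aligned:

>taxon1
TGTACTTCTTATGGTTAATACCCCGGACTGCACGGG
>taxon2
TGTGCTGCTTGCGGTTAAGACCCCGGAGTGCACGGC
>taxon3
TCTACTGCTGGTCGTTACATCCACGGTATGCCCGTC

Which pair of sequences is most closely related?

taxon1 and taxon2

taxon1–taxon2: 7/36 differ, p = 0.194, d = 0.225.
taxon1–taxon3: 14/36 differ, p = 0.389, d = 0.548.
taxon2–taxon3: 13/36 differ, p = 0.361, d = 0.493.
The smallest distance is between taxon1 and taxon2.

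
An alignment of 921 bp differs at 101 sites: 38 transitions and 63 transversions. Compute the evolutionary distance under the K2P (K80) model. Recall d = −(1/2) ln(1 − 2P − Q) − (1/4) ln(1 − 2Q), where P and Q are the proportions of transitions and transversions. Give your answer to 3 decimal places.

0.119

P = 38/921 ≈ 0.04126 and Q = 63/921 ≈ 0.068404.
Under the Kimura two-parameter model, d = −½ ln(1 − 2P − Q) − ¼ ln(1 − 2Q).
1 − 2P − Q = 0.849076, giving −½ ln(0.849076) = 0.081803.
1 − 2Q = 0.863192, giving −¼ ln(0.863192) = 0.036780.
d = 0.081803 + 0.036780 = 0.118583.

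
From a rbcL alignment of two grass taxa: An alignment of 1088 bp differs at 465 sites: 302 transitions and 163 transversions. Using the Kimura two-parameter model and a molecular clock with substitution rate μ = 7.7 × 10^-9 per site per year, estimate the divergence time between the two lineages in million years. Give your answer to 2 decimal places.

P = 302/1088 ≈ 0.277574 and Q = 163/1088 ≈ 0.149816.
Under the Kimura two-parameter model, d = −½ ln(1 − 2P − Q) − ¼ ln(1 − 2Q).
1 − 2P − Q = 0.295036, giving −½ ln(0.295036) = 0.610329.
1 − 2Q = 0.700368, giving −¼ ln(0.700368) = 0.089037.
d = 0.610329 + 0.089037 = 0.699366.
Under a molecular clock d = 2μt, so t = d/(2μ) = 0.699366 / (2 × 7.7 × 10^-9) = 45.41 million years.

45.41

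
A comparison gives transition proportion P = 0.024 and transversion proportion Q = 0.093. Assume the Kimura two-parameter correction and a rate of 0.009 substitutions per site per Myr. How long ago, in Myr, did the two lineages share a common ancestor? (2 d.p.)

Under the Kimura two-parameter model, d = −½ ln(1 − 2P − Q) − ¼ ln(1 − 2Q).
1 − 2P − Q = 0.859, giving −½ ln(0.859) = 0.075993.
1 − 2Q = 0.814, giving −¼ ln(0.814) = 0.051449.
d = 0.075993 + 0.051449 = 0.127442.
Under a molecular clock d = 2μt, so t = d/(2μ) = 0.127442 / (2 × 0.009) = 7.08 Myr.

7.08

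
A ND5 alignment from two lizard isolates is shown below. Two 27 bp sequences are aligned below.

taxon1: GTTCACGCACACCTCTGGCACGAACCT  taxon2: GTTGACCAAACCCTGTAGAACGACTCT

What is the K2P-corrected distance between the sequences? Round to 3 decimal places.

0.518

Of 27 sites, 2 differences are transitions and 8 are transversions, so P = 2/27 ≈ 0.074074 and Q = 8/27 ≈ 0.296296.
Under the Kimura two-parameter model, d = −½ ln(1 − 2P − Q) − ¼ ln(1 − 2Q).
1 − 2P − Q = 0.555556, giving −½ ln(0.555556) = 0.293893.
1 − 2Q = 0.407408, giving −¼ ln(0.407408) = 0.224485.
d = 0.293893 + 0.224485 = 0.518378.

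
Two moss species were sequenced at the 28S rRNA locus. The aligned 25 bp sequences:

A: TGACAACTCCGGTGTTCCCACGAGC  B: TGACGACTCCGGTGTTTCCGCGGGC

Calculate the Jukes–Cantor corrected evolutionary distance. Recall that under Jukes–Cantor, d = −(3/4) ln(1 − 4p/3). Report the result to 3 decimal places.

The sequences differ at 4 of 25 sites (5, 17, 20, 23), so p = 4/25 = 0.16.
d = −(3/4) ln(1 − 4p/3) = −0.75 ln(1 − 0.213333) = −0.75 ln(0.786667)
  = −0.75 × (-0.239950) = 0.179963 substitutions/site.

0.180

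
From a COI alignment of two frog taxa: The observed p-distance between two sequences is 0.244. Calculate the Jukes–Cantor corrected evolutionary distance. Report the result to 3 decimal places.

d = −(3/4) ln(1 − 4p/3) = −0.75 ln(1 − 0.325333) = −0.75 ln(0.674667)
  = −0.75 × (-0.393536) = 0.295152 substitutions/site.

0.295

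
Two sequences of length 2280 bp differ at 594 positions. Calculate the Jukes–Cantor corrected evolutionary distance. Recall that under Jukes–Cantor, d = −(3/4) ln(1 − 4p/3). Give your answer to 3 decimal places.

p = 594/2280 ≈ 0.260526.
d = −(3/4) ln(1 − 4p/3) = −0.75 ln(1 − 0.347368) = −0.75 ln(0.652632)
  = −0.75 × (-0.426742) = 0.320057 substitutions/site.

0.320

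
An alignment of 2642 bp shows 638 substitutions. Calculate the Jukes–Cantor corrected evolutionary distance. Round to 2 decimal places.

p = 638/2642 ≈ 0.241484.
d = −(3/4) ln(1 − 4p/3) = −0.75 ln(1 − 0.321979) = −0.75 ln(0.678021)
  = −0.75 × (-0.388577) = 0.291433 substitutions/site.

0.29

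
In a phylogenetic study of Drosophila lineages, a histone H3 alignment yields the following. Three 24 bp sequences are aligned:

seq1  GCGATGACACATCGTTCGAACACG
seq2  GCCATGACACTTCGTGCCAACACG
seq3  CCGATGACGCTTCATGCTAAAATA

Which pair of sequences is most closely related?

seq1–seq2: 4/24 differ, p = 0.167, d = 0.188.
seq1–seq3: 9/24 differ, p = 0.375, d = 0.520.
seq2–seq3: 8/24 differ, p = 0.333, d = 0.441.
The smallest distance is between seq1 and seq2.

seq1 and seq2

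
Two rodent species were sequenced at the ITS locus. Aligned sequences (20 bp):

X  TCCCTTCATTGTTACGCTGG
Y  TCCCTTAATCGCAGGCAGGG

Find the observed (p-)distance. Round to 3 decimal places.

The sequences differ at 9 of 20 positions (sites 7, 10, 12, 13, 14, 15, 16, 17, 18).
p = 9/20 = 0.450.

0.450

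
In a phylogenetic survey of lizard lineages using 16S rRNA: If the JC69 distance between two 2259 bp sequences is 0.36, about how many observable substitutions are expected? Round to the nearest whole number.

646

Invert JC69: p = (3/4)(1 − e^(−4d/3)) = 0.75 × (1 − e^(-0.48)) = 0.75 × (1 − 0.618783) = 0.285913.
Expected differing sites = pL ≈ 0.285913 × 2259 = 645.877467 ≈ 646.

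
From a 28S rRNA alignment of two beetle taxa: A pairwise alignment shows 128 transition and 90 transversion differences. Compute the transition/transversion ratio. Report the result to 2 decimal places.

R = 128/90 = 1.422222… ≈ 1.42 (to 2 d.p.).

1.42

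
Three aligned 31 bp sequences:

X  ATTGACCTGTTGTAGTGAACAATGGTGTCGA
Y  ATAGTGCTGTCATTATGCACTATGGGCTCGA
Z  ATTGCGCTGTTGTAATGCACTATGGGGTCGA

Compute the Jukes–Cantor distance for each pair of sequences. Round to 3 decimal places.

X–Y: 11/31 sites differ → p ≈ 0.354839, d = −0.75 ln(1 − 0.473119) = 0.480585 ≈ 0.481.
X–Z: 6/31 sites differ → p ≈ 0.193548, d = −0.75 ln(1 − 0.258064) = 0.223869 ≈ 0.224.
Y–Z: 6/31 sites differ → p ≈ 0.193548, d = −0.75 ln(1 − 0.258064) = 0.223869 ≈ 0.224.

d(X,Y) = 0.481, d(X,Z) = 0.224, d(Y,Z) = 0.224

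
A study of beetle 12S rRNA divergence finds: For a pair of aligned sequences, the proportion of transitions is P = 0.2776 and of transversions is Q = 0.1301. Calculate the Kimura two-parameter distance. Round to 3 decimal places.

Under the Kimura two-parameter model, d = −½ ln(1 − 2P − Q) − ¼ ln(1 − 2Q).
1 − 2P − Q = 0.3147, giving −½ ln(0.3147) = 0.578068.
1 − 2Q = 0.7398, giving −¼ ln(0.7398) = 0.075344.
d = 0.578068 + 0.075344 = 0.653412.

0.653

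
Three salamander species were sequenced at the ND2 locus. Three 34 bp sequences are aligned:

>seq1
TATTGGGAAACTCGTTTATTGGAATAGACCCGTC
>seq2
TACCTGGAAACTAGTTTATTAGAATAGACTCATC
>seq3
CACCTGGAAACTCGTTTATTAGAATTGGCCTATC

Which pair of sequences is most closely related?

seq1–seq2: 7/34 differ, p = 0.206, d = 0.241.
seq1–seq3: 9/34 differ, p = 0.265, d = 0.326.
seq2–seq3: 6/34 differ, p = 0.176, d = 0.201.
The smallest distance is between seq2 and seq3.

seq2 and seq3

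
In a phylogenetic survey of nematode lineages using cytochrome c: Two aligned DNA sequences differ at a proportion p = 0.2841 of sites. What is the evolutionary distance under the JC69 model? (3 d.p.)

0.357

d = −(3/4) ln(1 − 4p/3) = −0.75 ln(1 − 0.3788) = −0.75 ln(0.6212)
  = −0.75 × (-0.476102) = 0.357077 substitutions/site.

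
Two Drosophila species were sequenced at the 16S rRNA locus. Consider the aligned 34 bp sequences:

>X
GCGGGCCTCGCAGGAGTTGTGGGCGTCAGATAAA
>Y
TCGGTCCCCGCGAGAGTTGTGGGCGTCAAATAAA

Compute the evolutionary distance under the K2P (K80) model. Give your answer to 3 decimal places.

0.205

Of 34 sites, 4 differences are transitions and 2 are transversions, so P = 4/34 ≈ 0.117647 and Q = 2/34 ≈ 0.058824.
Under the Kimura two-parameter model, d = −½ ln(1 − 2P − Q) − ¼ ln(1 − 2Q).
1 − 2P − Q = 0.705882, giving −½ ln(0.705882) = 0.174154.
1 − 2Q = 0.882352, giving −¼ ln(0.882352) = 0.031291.
d = 0.174154 + 0.031291 = 0.205445.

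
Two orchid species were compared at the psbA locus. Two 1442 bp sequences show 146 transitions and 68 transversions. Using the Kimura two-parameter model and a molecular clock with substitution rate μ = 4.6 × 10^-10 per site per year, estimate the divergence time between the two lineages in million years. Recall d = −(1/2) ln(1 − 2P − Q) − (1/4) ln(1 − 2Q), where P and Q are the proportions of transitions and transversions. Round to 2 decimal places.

P = 146/1442 ≈ 0.101248 and Q = 68/1442 ≈ 0.047157.
Under the Kimura two-parameter model, d = −½ ln(1 − 2P − Q) − ¼ ln(1 − 2Q).
1 − 2P − Q = 0.750347, giving −½ ln(0.750347) = 0.143610.
1 − 2Q = 0.905686, giving −¼ ln(0.905686) = 0.024766.
d = 0.143610 + 0.024766 = 0.168376.
Under a molecular clock d = 2μt, so t = d/(2μ) = 0.168376 / (2 × 4.6 × 10^-10) = 183.02 million years.

183.02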